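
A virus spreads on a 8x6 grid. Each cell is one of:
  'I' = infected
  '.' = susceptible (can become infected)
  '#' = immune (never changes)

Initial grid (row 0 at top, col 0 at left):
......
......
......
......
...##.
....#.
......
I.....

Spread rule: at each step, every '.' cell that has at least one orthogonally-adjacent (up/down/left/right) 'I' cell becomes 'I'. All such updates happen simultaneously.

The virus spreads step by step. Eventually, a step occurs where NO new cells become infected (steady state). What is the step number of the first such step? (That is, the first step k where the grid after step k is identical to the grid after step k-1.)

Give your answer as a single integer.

Step 0 (initial): 1 infected
Step 1: +2 new -> 3 infected
Step 2: +3 new -> 6 infected
Step 3: +4 new -> 10 infected
Step 4: +5 new -> 15 infected
Step 5: +6 new -> 21 infected
Step 6: +4 new -> 25 infected
Step 7: +5 new -> 30 infected
Step 8: +5 new -> 35 infected
Step 9: +4 new -> 39 infected
Step 10: +3 new -> 42 infected
Step 11: +2 new -> 44 infected
Step 12: +1 new -> 45 infected
Step 13: +0 new -> 45 infected

Answer: 13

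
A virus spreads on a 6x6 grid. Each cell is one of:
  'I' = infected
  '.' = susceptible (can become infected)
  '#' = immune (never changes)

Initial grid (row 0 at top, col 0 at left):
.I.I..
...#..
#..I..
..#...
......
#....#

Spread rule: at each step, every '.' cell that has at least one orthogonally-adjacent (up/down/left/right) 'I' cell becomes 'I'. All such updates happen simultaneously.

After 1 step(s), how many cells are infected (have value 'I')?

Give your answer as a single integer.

Answer: 10

Derivation:
Step 0 (initial): 3 infected
Step 1: +7 new -> 10 infected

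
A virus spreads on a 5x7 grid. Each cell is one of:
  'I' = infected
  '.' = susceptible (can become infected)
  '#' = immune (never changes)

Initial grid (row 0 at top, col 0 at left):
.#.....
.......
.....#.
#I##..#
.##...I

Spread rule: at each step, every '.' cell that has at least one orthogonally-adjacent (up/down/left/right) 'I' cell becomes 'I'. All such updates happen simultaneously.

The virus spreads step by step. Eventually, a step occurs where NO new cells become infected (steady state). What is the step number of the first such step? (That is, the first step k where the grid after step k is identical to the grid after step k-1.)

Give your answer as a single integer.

Answer: 9

Derivation:
Step 0 (initial): 2 infected
Step 1: +2 new -> 4 infected
Step 2: +5 new -> 9 infected
Step 3: +5 new -> 14 infected
Step 4: +4 new -> 18 infected
Step 5: +2 new -> 20 infected
Step 6: +2 new -> 22 infected
Step 7: +2 new -> 24 infected
Step 8: +2 new -> 26 infected
Step 9: +0 new -> 26 infected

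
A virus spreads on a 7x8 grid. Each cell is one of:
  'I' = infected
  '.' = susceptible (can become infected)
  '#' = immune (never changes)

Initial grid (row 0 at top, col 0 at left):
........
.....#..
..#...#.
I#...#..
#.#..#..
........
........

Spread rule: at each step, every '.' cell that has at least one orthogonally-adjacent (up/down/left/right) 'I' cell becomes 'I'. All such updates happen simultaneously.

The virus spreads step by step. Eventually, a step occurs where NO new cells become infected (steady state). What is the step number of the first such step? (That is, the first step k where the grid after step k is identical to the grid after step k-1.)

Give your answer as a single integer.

Answer: 15

Derivation:
Step 0 (initial): 1 infected
Step 1: +1 new -> 2 infected
Step 2: +2 new -> 4 infected
Step 3: +2 new -> 6 infected
Step 4: +2 new -> 8 infected
Step 5: +2 new -> 10 infected
Step 6: +3 new -> 13 infected
Step 7: +3 new -> 16 infected
Step 8: +5 new -> 21 infected
Step 9: +3 new -> 24 infected
Step 10: +5 new -> 29 infected
Step 11: +5 new -> 34 infected
Step 12: +6 new -> 40 infected
Step 13: +5 new -> 45 infected
Step 14: +3 new -> 48 infected
Step 15: +0 new -> 48 infected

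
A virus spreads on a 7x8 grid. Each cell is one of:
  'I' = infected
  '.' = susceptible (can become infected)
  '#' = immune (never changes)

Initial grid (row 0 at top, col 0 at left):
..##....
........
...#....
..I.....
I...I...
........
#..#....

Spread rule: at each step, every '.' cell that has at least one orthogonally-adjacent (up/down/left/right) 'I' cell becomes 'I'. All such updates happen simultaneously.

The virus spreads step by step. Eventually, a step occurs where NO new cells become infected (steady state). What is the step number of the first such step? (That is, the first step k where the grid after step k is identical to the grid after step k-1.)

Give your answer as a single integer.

Step 0 (initial): 3 infected
Step 1: +11 new -> 14 infected
Step 2: +11 new -> 25 infected
Step 3: +11 new -> 36 infected
Step 4: +8 new -> 44 infected
Step 5: +4 new -> 48 infected
Step 6: +2 new -> 50 infected
Step 7: +1 new -> 51 infected
Step 8: +0 new -> 51 infected

Answer: 8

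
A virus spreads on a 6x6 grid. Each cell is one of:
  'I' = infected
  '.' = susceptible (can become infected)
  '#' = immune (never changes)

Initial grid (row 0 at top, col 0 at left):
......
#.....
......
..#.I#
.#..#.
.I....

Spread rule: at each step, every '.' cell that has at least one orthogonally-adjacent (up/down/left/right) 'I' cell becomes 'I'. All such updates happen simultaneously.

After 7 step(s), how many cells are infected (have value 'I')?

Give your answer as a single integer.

Step 0 (initial): 2 infected
Step 1: +4 new -> 6 infected
Step 2: +7 new -> 13 infected
Step 3: +6 new -> 19 infected
Step 4: +7 new -> 26 infected
Step 5: +3 new -> 29 infected
Step 6: +1 new -> 30 infected
Step 7: +1 new -> 31 infected

Answer: 31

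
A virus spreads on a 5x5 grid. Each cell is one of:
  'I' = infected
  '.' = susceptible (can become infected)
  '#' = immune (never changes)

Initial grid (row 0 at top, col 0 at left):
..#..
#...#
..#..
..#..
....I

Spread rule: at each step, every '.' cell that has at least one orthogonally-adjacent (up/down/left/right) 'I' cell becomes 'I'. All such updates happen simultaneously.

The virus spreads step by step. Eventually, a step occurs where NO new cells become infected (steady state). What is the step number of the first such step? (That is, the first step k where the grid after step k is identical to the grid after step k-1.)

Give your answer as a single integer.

Answer: 9

Derivation:
Step 0 (initial): 1 infected
Step 1: +2 new -> 3 infected
Step 2: +3 new -> 6 infected
Step 3: +2 new -> 8 infected
Step 4: +3 new -> 11 infected
Step 5: +4 new -> 15 infected
Step 6: +3 new -> 18 infected
Step 7: +1 new -> 19 infected
Step 8: +1 new -> 20 infected
Step 9: +0 new -> 20 infected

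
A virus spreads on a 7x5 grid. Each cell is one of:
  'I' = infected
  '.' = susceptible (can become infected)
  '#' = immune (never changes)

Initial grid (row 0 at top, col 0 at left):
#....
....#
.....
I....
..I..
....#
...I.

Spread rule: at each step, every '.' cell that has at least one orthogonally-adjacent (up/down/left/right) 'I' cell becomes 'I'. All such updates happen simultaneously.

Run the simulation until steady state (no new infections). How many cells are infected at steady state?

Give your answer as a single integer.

Step 0 (initial): 3 infected
Step 1: +10 new -> 13 infected
Step 2: +8 new -> 21 infected
Step 3: +5 new -> 26 infected
Step 4: +4 new -> 30 infected
Step 5: +1 new -> 31 infected
Step 6: +1 new -> 32 infected
Step 7: +0 new -> 32 infected

Answer: 32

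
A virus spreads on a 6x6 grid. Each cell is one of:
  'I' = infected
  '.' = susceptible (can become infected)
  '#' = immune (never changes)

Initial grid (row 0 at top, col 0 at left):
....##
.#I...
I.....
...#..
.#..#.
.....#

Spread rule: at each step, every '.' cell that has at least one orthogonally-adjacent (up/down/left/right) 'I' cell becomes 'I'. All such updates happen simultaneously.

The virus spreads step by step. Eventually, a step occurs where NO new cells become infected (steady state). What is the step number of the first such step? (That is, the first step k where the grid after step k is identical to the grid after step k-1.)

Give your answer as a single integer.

Answer: 7

Derivation:
Step 0 (initial): 2 infected
Step 1: +6 new -> 8 infected
Step 2: +8 new -> 16 infected
Step 3: +4 new -> 20 infected
Step 4: +5 new -> 25 infected
Step 5: +2 new -> 27 infected
Step 6: +2 new -> 29 infected
Step 7: +0 new -> 29 infected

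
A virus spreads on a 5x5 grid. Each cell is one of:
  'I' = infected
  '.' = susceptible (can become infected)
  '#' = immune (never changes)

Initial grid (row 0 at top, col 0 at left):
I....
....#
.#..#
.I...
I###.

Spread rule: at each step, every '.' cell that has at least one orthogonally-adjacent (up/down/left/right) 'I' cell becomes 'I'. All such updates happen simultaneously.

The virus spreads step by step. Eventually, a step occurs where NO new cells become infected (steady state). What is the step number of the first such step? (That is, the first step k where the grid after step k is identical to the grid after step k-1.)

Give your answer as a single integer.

Step 0 (initial): 3 infected
Step 1: +4 new -> 7 infected
Step 2: +5 new -> 12 infected
Step 3: +4 new -> 16 infected
Step 4: +3 new -> 19 infected
Step 5: +0 new -> 19 infected

Answer: 5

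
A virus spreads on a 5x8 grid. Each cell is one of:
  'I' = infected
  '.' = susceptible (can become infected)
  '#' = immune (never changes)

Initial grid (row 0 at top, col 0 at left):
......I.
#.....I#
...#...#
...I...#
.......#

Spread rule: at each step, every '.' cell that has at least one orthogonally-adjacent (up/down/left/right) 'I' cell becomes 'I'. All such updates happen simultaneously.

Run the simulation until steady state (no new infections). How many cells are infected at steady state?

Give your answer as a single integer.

Step 0 (initial): 3 infected
Step 1: +7 new -> 10 infected
Step 2: +10 new -> 20 infected
Step 3: +8 new -> 28 infected
Step 4: +4 new -> 32 infected
Step 5: +1 new -> 33 infected
Step 6: +1 new -> 34 infected
Step 7: +0 new -> 34 infected

Answer: 34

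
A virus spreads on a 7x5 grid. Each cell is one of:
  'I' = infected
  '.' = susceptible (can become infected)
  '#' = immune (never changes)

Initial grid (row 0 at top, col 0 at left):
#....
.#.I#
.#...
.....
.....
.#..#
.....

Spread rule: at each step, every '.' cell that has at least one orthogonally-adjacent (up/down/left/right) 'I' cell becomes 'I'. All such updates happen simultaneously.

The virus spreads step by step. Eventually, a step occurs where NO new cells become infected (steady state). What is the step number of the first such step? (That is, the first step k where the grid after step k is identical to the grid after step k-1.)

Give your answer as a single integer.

Step 0 (initial): 1 infected
Step 1: +3 new -> 4 infected
Step 2: +5 new -> 9 infected
Step 3: +4 new -> 13 infected
Step 4: +4 new -> 17 infected
Step 5: +4 new -> 21 infected
Step 6: +4 new -> 25 infected
Step 7: +3 new -> 28 infected
Step 8: +1 new -> 29 infected
Step 9: +0 new -> 29 infected

Answer: 9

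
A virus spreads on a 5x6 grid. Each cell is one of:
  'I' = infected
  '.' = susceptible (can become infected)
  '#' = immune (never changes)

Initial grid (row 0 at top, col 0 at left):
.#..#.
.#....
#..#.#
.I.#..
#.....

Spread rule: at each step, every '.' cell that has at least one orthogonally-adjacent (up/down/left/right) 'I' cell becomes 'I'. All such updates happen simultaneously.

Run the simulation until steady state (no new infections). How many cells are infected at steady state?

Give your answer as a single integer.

Answer: 20

Derivation:
Step 0 (initial): 1 infected
Step 1: +4 new -> 5 infected
Step 2: +2 new -> 7 infected
Step 3: +2 new -> 9 infected
Step 4: +3 new -> 12 infected
Step 5: +4 new -> 16 infected
Step 6: +3 new -> 19 infected
Step 7: +1 new -> 20 infected
Step 8: +0 new -> 20 infected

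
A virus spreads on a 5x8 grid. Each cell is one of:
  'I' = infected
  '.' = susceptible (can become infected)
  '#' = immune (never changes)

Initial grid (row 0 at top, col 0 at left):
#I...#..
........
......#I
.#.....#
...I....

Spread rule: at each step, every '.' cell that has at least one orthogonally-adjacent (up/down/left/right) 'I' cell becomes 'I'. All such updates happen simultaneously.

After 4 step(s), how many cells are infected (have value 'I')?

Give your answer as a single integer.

Answer: 35

Derivation:
Step 0 (initial): 3 infected
Step 1: +6 new -> 9 infected
Step 2: +11 new -> 20 infected
Step 3: +10 new -> 30 infected
Step 4: +5 new -> 35 infected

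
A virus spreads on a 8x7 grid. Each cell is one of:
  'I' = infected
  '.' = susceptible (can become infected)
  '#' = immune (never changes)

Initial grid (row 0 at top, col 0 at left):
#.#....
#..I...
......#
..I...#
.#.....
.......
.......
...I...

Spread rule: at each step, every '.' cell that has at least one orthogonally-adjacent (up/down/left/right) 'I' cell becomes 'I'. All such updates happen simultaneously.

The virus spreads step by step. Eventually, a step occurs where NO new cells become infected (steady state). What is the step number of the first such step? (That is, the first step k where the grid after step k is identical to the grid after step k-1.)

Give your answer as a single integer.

Step 0 (initial): 3 infected
Step 1: +11 new -> 14 infected
Step 2: +14 new -> 28 infected
Step 3: +14 new -> 42 infected
Step 4: +6 new -> 48 infected
Step 5: +2 new -> 50 infected
Step 6: +0 new -> 50 infected

Answer: 6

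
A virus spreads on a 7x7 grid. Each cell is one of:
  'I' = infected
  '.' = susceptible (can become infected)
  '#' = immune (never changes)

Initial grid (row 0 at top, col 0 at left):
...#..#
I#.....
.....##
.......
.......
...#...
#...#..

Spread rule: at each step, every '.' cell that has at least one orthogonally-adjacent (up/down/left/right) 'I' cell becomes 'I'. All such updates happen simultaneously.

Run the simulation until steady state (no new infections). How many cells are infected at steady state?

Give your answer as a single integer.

Answer: 41

Derivation:
Step 0 (initial): 1 infected
Step 1: +2 new -> 3 infected
Step 2: +3 new -> 6 infected
Step 3: +4 new -> 10 infected
Step 4: +5 new -> 15 infected
Step 5: +5 new -> 20 infected
Step 6: +5 new -> 25 infected
Step 7: +5 new -> 30 infected
Step 8: +6 new -> 36 infected
Step 9: +2 new -> 38 infected
Step 10: +2 new -> 40 infected
Step 11: +1 new -> 41 infected
Step 12: +0 new -> 41 infected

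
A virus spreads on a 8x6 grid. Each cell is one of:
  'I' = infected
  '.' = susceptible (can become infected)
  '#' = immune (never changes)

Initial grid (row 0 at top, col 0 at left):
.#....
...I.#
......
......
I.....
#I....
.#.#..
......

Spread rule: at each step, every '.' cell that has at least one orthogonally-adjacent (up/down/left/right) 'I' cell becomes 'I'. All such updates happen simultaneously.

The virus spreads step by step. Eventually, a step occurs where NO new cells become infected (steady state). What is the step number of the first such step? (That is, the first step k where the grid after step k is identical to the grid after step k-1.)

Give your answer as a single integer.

Answer: 7

Derivation:
Step 0 (initial): 3 infected
Step 1: +7 new -> 10 infected
Step 2: +11 new -> 21 infected
Step 3: +9 new -> 30 infected
Step 4: +7 new -> 37 infected
Step 5: +4 new -> 41 infected
Step 6: +2 new -> 43 infected
Step 7: +0 new -> 43 infected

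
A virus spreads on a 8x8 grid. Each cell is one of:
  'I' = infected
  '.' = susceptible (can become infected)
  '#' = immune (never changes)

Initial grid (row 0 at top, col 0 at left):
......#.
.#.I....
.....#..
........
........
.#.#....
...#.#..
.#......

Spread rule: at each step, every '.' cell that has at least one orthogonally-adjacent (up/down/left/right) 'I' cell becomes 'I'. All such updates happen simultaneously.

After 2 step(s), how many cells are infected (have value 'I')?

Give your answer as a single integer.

Step 0 (initial): 1 infected
Step 1: +4 new -> 5 infected
Step 2: +6 new -> 11 infected

Answer: 11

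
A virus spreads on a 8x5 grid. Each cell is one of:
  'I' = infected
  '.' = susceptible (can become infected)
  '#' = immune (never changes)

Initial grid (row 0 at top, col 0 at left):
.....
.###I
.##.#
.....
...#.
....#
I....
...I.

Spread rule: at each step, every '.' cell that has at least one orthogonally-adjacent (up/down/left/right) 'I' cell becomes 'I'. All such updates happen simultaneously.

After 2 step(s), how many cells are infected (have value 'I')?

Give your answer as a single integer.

Answer: 17

Derivation:
Step 0 (initial): 3 infected
Step 1: +7 new -> 10 infected
Step 2: +7 new -> 17 infected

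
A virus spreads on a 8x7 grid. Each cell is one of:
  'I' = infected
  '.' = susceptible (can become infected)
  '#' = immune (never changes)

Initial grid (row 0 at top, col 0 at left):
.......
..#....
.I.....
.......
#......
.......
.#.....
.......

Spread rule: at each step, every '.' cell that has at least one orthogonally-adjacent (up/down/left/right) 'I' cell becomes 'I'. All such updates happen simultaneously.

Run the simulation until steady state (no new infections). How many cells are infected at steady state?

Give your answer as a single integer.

Answer: 53

Derivation:
Step 0 (initial): 1 infected
Step 1: +4 new -> 5 infected
Step 2: +6 new -> 11 infected
Step 3: +7 new -> 18 infected
Step 4: +7 new -> 25 infected
Step 5: +8 new -> 33 infected
Step 6: +8 new -> 41 infected
Step 7: +6 new -> 47 infected
Step 8: +3 new -> 50 infected
Step 9: +2 new -> 52 infected
Step 10: +1 new -> 53 infected
Step 11: +0 new -> 53 infected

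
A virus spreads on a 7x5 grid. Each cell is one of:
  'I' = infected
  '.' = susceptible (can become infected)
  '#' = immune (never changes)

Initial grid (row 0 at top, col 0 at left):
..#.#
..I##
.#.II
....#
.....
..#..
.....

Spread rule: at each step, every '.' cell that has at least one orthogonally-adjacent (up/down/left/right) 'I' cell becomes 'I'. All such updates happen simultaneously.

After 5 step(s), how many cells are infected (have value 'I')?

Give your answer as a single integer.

Step 0 (initial): 3 infected
Step 1: +3 new -> 6 infected
Step 2: +4 new -> 10 infected
Step 3: +6 new -> 16 infected
Step 4: +4 new -> 20 infected
Step 5: +4 new -> 24 infected

Answer: 24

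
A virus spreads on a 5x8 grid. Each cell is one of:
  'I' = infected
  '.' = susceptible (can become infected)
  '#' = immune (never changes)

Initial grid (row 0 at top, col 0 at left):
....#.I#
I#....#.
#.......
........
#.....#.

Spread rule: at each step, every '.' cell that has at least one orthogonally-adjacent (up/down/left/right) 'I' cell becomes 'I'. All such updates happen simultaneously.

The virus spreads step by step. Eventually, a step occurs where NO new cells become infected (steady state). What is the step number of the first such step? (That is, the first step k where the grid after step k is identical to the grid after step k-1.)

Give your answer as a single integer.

Answer: 9

Derivation:
Step 0 (initial): 2 infected
Step 1: +2 new -> 4 infected
Step 2: +2 new -> 6 infected
Step 3: +3 new -> 9 infected
Step 4: +6 new -> 15 infected
Step 5: +6 new -> 21 infected
Step 6: +6 new -> 27 infected
Step 7: +4 new -> 31 infected
Step 8: +2 new -> 33 infected
Step 9: +0 new -> 33 infected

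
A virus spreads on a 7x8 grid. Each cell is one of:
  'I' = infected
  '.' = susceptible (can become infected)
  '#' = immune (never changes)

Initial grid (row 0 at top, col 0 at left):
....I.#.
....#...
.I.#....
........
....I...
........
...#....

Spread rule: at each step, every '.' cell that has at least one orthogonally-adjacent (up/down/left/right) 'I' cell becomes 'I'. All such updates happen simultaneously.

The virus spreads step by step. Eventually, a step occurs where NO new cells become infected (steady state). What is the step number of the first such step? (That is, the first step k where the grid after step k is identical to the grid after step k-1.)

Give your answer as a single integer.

Step 0 (initial): 3 infected
Step 1: +10 new -> 13 infected
Step 2: +17 new -> 30 infected
Step 3: +10 new -> 40 infected
Step 4: +8 new -> 48 infected
Step 5: +4 new -> 52 infected
Step 6: +0 new -> 52 infected

Answer: 6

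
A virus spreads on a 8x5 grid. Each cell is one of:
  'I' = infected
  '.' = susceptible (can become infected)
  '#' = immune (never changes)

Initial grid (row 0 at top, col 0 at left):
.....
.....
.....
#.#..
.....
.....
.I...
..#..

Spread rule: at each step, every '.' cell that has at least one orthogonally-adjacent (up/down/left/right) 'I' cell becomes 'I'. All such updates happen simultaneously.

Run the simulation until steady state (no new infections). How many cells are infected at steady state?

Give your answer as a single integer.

Answer: 37

Derivation:
Step 0 (initial): 1 infected
Step 1: +4 new -> 5 infected
Step 2: +5 new -> 10 infected
Step 3: +6 new -> 16 infected
Step 4: +4 new -> 20 infected
Step 5: +5 new -> 25 infected
Step 6: +5 new -> 30 infected
Step 7: +4 new -> 34 infected
Step 8: +2 new -> 36 infected
Step 9: +1 new -> 37 infected
Step 10: +0 new -> 37 infected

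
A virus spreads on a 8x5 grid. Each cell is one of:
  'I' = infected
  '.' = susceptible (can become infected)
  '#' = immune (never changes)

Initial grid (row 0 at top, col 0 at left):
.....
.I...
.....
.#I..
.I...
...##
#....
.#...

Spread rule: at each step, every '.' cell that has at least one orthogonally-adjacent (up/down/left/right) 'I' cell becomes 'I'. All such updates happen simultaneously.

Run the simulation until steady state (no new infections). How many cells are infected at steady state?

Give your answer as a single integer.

Step 0 (initial): 3 infected
Step 1: +9 new -> 12 infected
Step 2: +11 new -> 23 infected
Step 3: +5 new -> 28 infected
Step 4: +3 new -> 31 infected
Step 5: +2 new -> 33 infected
Step 6: +1 new -> 34 infected
Step 7: +0 new -> 34 infected

Answer: 34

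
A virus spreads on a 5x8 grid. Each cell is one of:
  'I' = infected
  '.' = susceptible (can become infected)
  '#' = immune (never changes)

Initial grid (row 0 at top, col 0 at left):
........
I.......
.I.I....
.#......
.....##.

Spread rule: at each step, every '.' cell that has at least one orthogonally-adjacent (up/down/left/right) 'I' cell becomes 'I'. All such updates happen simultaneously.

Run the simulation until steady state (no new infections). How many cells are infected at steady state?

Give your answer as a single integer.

Answer: 37

Derivation:
Step 0 (initial): 3 infected
Step 1: +7 new -> 10 infected
Step 2: +9 new -> 19 infected
Step 3: +8 new -> 27 infected
Step 4: +5 new -> 32 infected
Step 5: +3 new -> 35 infected
Step 6: +2 new -> 37 infected
Step 7: +0 new -> 37 infected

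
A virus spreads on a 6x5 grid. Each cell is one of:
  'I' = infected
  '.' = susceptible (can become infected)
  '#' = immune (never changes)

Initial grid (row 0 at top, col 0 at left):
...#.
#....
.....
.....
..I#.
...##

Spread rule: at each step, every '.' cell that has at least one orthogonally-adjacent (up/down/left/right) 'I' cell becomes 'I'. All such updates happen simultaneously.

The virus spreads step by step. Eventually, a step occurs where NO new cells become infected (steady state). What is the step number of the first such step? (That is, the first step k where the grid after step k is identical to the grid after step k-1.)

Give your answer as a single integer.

Answer: 7

Derivation:
Step 0 (initial): 1 infected
Step 1: +3 new -> 4 infected
Step 2: +5 new -> 9 infected
Step 3: +6 new -> 15 infected
Step 4: +6 new -> 21 infected
Step 5: +2 new -> 23 infected
Step 6: +2 new -> 25 infected
Step 7: +0 new -> 25 infected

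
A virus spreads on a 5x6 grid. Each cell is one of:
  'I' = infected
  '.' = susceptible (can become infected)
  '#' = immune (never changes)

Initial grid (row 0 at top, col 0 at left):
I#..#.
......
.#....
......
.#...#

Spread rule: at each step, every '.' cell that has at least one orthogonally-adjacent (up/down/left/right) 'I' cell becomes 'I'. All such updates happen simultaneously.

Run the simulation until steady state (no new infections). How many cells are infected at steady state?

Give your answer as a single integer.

Step 0 (initial): 1 infected
Step 1: +1 new -> 2 infected
Step 2: +2 new -> 4 infected
Step 3: +2 new -> 6 infected
Step 4: +5 new -> 11 infected
Step 5: +4 new -> 15 infected
Step 6: +4 new -> 19 infected
Step 7: +4 new -> 23 infected
Step 8: +2 new -> 25 infected
Step 9: +0 new -> 25 infected

Answer: 25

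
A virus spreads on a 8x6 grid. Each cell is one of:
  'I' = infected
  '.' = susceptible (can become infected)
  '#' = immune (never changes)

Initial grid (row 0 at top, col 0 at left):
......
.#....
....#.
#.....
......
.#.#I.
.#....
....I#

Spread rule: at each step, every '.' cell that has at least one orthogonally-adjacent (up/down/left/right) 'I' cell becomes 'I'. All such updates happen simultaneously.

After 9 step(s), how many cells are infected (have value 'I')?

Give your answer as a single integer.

Answer: 41

Derivation:
Step 0 (initial): 2 infected
Step 1: +4 new -> 6 infected
Step 2: +6 new -> 12 infected
Step 3: +5 new -> 17 infected
Step 4: +6 new -> 23 infected
Step 5: +6 new -> 29 infected
Step 6: +6 new -> 35 infected
Step 7: +3 new -> 38 infected
Step 8: +2 new -> 40 infected
Step 9: +1 new -> 41 infected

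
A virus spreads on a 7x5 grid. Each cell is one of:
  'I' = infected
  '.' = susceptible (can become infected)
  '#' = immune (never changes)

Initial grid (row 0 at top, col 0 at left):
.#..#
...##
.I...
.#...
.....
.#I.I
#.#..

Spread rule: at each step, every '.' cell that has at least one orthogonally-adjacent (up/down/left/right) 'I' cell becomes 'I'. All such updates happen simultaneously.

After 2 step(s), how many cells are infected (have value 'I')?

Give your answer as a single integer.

Answer: 19

Derivation:
Step 0 (initial): 3 infected
Step 1: +7 new -> 10 infected
Step 2: +9 new -> 19 infected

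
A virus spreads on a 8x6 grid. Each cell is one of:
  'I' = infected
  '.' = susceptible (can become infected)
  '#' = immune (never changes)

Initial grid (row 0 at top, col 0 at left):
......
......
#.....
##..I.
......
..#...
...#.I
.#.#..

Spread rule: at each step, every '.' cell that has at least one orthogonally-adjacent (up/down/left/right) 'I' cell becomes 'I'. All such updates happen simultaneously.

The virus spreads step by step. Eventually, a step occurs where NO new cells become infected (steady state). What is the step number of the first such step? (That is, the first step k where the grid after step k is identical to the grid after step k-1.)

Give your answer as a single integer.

Step 0 (initial): 2 infected
Step 1: +7 new -> 9 infected
Step 2: +8 new -> 17 infected
Step 3: +6 new -> 23 infected
Step 4: +5 new -> 28 infected
Step 5: +4 new -> 32 infected
Step 6: +4 new -> 36 infected
Step 7: +3 new -> 39 infected
Step 8: +2 new -> 41 infected
Step 9: +0 new -> 41 infected

Answer: 9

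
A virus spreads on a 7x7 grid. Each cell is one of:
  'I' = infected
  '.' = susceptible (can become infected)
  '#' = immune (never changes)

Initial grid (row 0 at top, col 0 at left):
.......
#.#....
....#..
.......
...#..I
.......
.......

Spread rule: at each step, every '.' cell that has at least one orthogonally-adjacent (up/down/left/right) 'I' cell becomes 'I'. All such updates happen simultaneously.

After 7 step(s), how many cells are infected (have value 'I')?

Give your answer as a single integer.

Step 0 (initial): 1 infected
Step 1: +3 new -> 4 infected
Step 2: +5 new -> 9 infected
Step 3: +5 new -> 14 infected
Step 4: +5 new -> 19 infected
Step 5: +6 new -> 25 infected
Step 6: +7 new -> 32 infected
Step 7: +6 new -> 38 infected

Answer: 38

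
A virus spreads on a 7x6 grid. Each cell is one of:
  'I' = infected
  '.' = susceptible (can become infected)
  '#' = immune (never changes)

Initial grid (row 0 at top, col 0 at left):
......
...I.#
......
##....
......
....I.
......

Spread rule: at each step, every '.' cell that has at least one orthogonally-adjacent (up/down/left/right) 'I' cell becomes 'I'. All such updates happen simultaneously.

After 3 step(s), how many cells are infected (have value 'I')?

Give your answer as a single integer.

Step 0 (initial): 2 infected
Step 1: +8 new -> 10 infected
Step 2: +12 new -> 22 infected
Step 3: +10 new -> 32 infected

Answer: 32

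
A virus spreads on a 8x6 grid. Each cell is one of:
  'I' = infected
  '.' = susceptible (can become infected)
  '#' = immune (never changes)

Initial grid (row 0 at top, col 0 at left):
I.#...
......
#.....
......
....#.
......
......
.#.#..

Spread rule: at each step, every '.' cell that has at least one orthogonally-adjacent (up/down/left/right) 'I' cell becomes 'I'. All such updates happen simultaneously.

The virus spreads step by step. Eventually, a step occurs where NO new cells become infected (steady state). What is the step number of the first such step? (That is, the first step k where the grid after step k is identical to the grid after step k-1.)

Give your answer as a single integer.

Step 0 (initial): 1 infected
Step 1: +2 new -> 3 infected
Step 2: +1 new -> 4 infected
Step 3: +2 new -> 6 infected
Step 4: +3 new -> 9 infected
Step 5: +6 new -> 15 infected
Step 6: +7 new -> 22 infected
Step 7: +7 new -> 29 infected
Step 8: +4 new -> 33 infected
Step 9: +5 new -> 38 infected
Step 10: +2 new -> 40 infected
Step 11: +2 new -> 42 infected
Step 12: +1 new -> 43 infected
Step 13: +0 new -> 43 infected

Answer: 13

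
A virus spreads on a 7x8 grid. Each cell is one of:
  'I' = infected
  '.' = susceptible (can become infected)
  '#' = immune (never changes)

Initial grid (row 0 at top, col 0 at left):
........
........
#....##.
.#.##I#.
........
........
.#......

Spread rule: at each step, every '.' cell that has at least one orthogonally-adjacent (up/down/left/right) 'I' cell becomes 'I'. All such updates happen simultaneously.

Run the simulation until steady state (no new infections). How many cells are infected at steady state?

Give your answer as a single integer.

Answer: 48

Derivation:
Step 0 (initial): 1 infected
Step 1: +1 new -> 2 infected
Step 2: +3 new -> 5 infected
Step 3: +5 new -> 10 infected
Step 4: +6 new -> 16 infected
Step 5: +6 new -> 22 infected
Step 6: +5 new -> 27 infected
Step 7: +7 new -> 34 infected
Step 8: +7 new -> 41 infected
Step 9: +5 new -> 46 infected
Step 10: +2 new -> 48 infected
Step 11: +0 new -> 48 infected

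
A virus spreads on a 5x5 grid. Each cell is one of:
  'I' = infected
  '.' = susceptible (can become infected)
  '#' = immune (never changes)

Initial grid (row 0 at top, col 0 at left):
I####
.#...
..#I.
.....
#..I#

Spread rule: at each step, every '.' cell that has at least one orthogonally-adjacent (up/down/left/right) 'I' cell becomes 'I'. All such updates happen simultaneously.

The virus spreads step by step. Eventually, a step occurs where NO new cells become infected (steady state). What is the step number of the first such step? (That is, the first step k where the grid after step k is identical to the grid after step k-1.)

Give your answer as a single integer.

Step 0 (initial): 3 infected
Step 1: +5 new -> 8 infected
Step 2: +6 new -> 14 infected
Step 3: +3 new -> 17 infected
Step 4: +0 new -> 17 infected

Answer: 4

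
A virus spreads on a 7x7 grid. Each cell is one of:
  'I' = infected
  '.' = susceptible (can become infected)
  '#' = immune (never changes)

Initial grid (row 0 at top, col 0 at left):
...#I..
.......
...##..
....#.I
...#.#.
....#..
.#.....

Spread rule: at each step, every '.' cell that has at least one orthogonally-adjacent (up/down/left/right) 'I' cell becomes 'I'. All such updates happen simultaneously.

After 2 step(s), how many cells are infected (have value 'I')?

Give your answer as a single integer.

Step 0 (initial): 2 infected
Step 1: +5 new -> 7 infected
Step 2: +6 new -> 13 infected

Answer: 13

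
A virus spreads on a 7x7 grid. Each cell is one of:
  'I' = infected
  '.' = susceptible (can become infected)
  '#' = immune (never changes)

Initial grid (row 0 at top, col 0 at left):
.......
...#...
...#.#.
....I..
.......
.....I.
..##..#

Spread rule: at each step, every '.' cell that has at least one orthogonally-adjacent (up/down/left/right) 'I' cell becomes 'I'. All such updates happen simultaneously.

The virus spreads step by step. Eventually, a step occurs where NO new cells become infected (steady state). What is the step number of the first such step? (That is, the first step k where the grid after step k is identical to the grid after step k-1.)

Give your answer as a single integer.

Answer: 8

Derivation:
Step 0 (initial): 2 infected
Step 1: +8 new -> 10 infected
Step 2: +7 new -> 17 infected
Step 3: +7 new -> 24 infected
Step 4: +8 new -> 32 infected
Step 5: +7 new -> 39 infected
Step 6: +3 new -> 42 infected
Step 7: +1 new -> 43 infected
Step 8: +0 new -> 43 infected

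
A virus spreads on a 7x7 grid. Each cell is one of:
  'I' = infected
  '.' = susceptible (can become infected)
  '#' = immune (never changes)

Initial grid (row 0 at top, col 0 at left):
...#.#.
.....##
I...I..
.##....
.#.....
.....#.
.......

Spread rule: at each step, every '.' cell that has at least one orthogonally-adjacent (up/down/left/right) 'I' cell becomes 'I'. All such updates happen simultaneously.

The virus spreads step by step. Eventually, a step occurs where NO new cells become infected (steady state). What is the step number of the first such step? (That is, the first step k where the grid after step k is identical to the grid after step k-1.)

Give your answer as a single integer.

Answer: 7

Derivation:
Step 0 (initial): 2 infected
Step 1: +7 new -> 9 infected
Step 2: +10 new -> 19 infected
Step 3: +7 new -> 26 infected
Step 4: +7 new -> 33 infected
Step 5: +5 new -> 38 infected
Step 6: +2 new -> 40 infected
Step 7: +0 new -> 40 infected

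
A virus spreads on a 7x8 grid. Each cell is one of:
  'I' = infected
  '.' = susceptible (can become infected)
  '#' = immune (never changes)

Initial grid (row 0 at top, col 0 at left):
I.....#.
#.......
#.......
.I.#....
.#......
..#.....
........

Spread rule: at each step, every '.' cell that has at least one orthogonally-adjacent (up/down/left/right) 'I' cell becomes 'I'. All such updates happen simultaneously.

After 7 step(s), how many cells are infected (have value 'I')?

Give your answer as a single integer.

Step 0 (initial): 2 infected
Step 1: +4 new -> 6 infected
Step 2: +5 new -> 11 infected
Step 3: +5 new -> 16 infected
Step 4: +7 new -> 23 infected
Step 5: +8 new -> 31 infected
Step 6: +7 new -> 38 infected
Step 7: +6 new -> 44 infected

Answer: 44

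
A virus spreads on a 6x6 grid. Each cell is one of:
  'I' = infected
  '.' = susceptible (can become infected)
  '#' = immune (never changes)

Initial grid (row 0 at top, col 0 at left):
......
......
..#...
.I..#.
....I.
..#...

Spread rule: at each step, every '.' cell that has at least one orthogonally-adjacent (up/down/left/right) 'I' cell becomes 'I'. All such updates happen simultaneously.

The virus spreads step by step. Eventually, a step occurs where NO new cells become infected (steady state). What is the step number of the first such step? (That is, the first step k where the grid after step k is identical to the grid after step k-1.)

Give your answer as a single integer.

Step 0 (initial): 2 infected
Step 1: +7 new -> 9 infected
Step 2: +9 new -> 18 infected
Step 3: +6 new -> 24 infected
Step 4: +5 new -> 29 infected
Step 5: +3 new -> 32 infected
Step 6: +1 new -> 33 infected
Step 7: +0 new -> 33 infected

Answer: 7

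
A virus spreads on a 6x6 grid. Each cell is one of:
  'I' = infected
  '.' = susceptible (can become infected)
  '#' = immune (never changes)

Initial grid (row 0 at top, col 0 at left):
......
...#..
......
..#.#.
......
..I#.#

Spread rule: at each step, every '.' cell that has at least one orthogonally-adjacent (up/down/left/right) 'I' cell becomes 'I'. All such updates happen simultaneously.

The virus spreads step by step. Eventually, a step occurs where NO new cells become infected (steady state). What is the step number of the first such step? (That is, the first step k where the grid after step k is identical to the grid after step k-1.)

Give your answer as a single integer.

Answer: 9

Derivation:
Step 0 (initial): 1 infected
Step 1: +2 new -> 3 infected
Step 2: +3 new -> 6 infected
Step 3: +4 new -> 10 infected
Step 4: +5 new -> 15 infected
Step 5: +5 new -> 20 infected
Step 6: +5 new -> 25 infected
Step 7: +4 new -> 29 infected
Step 8: +2 new -> 31 infected
Step 9: +0 new -> 31 infected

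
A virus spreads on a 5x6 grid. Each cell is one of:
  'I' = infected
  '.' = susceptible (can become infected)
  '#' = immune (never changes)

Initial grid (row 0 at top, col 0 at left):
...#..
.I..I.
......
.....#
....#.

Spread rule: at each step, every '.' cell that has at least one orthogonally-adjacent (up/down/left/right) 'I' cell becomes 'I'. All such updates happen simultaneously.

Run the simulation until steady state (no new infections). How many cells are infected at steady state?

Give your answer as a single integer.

Answer: 26

Derivation:
Step 0 (initial): 2 infected
Step 1: +8 new -> 10 infected
Step 2: +9 new -> 19 infected
Step 3: +4 new -> 23 infected
Step 4: +3 new -> 26 infected
Step 5: +0 new -> 26 infected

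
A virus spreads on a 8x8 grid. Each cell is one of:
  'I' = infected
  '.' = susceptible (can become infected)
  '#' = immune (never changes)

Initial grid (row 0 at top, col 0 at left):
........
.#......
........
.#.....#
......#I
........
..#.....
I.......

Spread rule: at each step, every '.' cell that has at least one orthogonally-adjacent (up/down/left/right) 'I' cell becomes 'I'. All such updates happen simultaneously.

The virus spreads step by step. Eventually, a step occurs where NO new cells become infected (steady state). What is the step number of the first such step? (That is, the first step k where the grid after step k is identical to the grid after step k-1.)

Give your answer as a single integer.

Answer: 11

Derivation:
Step 0 (initial): 2 infected
Step 1: +3 new -> 5 infected
Step 2: +5 new -> 10 infected
Step 3: +6 new -> 16 infected
Step 4: +9 new -> 25 infected
Step 5: +7 new -> 32 infected
Step 6: +7 new -> 39 infected
Step 7: +6 new -> 45 infected
Step 8: +7 new -> 52 infected
Step 9: +5 new -> 57 infected
Step 10: +2 new -> 59 infected
Step 11: +0 new -> 59 infected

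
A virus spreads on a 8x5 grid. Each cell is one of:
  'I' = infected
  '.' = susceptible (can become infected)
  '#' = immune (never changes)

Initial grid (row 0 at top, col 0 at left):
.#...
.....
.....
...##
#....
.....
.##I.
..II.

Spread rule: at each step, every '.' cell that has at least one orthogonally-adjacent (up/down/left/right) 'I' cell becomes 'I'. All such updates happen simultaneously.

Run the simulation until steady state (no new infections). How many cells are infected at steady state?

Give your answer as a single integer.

Answer: 34

Derivation:
Step 0 (initial): 3 infected
Step 1: +4 new -> 7 infected
Step 2: +4 new -> 11 infected
Step 3: +4 new -> 15 infected
Step 4: +3 new -> 18 infected
Step 5: +2 new -> 20 infected
Step 6: +4 new -> 24 infected
Step 7: +5 new -> 29 infected
Step 8: +3 new -> 32 infected
Step 9: +2 new -> 34 infected
Step 10: +0 new -> 34 infected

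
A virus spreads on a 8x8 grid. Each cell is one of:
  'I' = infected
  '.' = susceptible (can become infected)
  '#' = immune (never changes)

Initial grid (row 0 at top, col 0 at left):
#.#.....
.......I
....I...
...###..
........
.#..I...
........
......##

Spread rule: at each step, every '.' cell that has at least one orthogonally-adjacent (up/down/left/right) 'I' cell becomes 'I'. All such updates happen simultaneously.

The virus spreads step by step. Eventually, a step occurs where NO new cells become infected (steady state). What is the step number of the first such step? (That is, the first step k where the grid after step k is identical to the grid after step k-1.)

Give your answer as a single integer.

Step 0 (initial): 3 infected
Step 1: +10 new -> 13 infected
Step 2: +14 new -> 27 infected
Step 3: +14 new -> 41 infected
Step 4: +7 new -> 48 infected
Step 5: +6 new -> 54 infected
Step 6: +2 new -> 56 infected
Step 7: +0 new -> 56 infected

Answer: 7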